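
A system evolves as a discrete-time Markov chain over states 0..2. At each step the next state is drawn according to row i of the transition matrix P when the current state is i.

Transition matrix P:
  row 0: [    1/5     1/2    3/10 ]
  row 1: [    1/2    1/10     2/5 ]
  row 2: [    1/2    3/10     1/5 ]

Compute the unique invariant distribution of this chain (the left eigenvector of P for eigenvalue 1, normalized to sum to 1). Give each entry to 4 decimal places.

Balance equations π_j = Σ_i π_i·P[i][j]:
  π_0 = 1/5·π_0 + 1/2·π_1 + 1/2·π_2
  π_1 = 1/2·π_0 + 1/10·π_1 + 3/10·π_2
  normalize: π_0 + π_1 + π_2 = 1
Solving the linear system gives exactly π = [5/13, 49/156, 47/156].

π = [0.3846, 0.3141, 0.3013]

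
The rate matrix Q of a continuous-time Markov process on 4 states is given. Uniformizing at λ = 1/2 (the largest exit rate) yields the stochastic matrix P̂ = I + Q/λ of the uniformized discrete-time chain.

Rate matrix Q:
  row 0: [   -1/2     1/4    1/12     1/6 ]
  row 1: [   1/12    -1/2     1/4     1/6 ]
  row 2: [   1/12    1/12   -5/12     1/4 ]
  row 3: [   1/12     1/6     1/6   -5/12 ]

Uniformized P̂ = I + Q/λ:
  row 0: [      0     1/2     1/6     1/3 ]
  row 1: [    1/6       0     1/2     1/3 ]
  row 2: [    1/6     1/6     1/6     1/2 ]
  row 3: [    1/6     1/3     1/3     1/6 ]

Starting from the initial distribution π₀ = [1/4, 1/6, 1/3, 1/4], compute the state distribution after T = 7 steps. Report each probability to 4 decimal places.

π = [0.1429, 0.2305, 0.2983, 0.3283]

t=0: π = [0.2500, 0.1667, 0.3333, 0.2500]
t=1: π = [0.1250, 0.2639, 0.2639, 0.3472]
t=2: π = [0.1458, 0.2222, 0.3125, 0.3194]
t=3: π = [0.1424, 0.2315, 0.2940, 0.3322]
t=4: π = [0.1429, 0.2309, 0.2992, 0.3270]
t=5: π = [0.1428, 0.2303, 0.2981, 0.3287]
t=6: π = [0.1429, 0.2307, 0.2982, 0.3282]
t=7: π = [0.1429, 0.2305, 0.2983, 0.3283]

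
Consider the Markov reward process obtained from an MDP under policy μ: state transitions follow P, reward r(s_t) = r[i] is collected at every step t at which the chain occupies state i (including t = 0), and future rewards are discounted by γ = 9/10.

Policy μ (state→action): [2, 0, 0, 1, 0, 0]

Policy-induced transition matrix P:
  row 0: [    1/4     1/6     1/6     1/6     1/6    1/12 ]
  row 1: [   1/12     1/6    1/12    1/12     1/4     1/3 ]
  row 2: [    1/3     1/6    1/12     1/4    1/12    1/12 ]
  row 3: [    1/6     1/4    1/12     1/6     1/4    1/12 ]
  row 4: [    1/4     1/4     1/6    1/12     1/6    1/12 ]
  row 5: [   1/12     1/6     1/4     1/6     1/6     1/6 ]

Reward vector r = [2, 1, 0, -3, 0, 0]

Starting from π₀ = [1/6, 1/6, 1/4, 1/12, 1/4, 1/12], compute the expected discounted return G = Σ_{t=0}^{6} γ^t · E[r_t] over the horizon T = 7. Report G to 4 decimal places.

t=0: π = [0.1667, 0.1667, 0.2500, 0.0833, 0.2500, 0.0833], E[r] = 0.2500, γ^t·E[r] = 0.250000, running G = 0.250000
t=1: π = [0.2222, 0.1944, 0.1319, 0.1528, 0.1667, 0.1319], E[r] = 0.1806, γ^t·E[r] = 0.162500, running G = 0.412500
t=2: π = [0.1939, 0.1933, 0.1377, 0.1476, 0.1846, 0.1429], E[r] = 0.1383, γ^t·E[r] = 0.112031, running G = 0.524531
t=3: π = [0.1931, 0.1943, 0.1387, 0.1467, 0.1836, 0.1436], E[r] = 0.1407, γ^t·E[r] = 0.102551, running G = 0.627082
t=4: π = [0.1930, 0.1942, 0.1387, 0.1467, 0.1835, 0.1439], E[r] = 0.1400, γ^t·E[r] = 0.091876, running G = 0.718958
t=5: π = [0.1930, 0.1942, 0.1387, 0.1467, 0.1835, 0.1439], E[r] = 0.1399, γ^t·E[r] = 0.082619, running G = 0.801578
t=6: π = [0.1930, 0.1942, 0.1387, 0.1467, 0.1835, 0.1439], E[r] = 0.1399, γ^t·E[r] = 0.074357, running G = 0.875934

G = 0.8759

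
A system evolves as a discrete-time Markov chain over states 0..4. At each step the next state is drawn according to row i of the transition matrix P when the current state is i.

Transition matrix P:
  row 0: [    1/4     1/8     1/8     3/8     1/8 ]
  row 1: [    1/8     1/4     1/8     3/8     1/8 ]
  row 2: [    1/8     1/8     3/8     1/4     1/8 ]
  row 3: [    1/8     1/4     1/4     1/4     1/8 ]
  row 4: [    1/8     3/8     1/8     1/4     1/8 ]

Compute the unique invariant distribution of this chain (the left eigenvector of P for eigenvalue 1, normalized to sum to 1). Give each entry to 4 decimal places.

Balance equations π_j = Σ_i π_i·P[i][j]:
  π_0 = 1/4·π_0 + 1/8·π_1 + 1/8·π_2 + 1/8·π_3 + 1/8·π_4
  π_1 = 1/8·π_0 + 1/4·π_1 + 1/8·π_2 + 1/4·π_3 + 3/8·π_4
  π_2 = 1/8·π_0 + 1/8·π_1 + 3/8·π_2 + 1/4·π_3 + 1/8·π_4
  π_3 = 3/8·π_0 + 3/8·π_1 + 1/4·π_2 + 1/4·π_3 + 1/4·π_4
  normalize: π_0 + π_1 + π_2 + π_3 + π_4 = 1
Solving the linear system gives exactly π = [1/7, 17/77, 19/88, 13/44, 1/8].

π = [0.1429, 0.2208, 0.2159, 0.2955, 0.1250]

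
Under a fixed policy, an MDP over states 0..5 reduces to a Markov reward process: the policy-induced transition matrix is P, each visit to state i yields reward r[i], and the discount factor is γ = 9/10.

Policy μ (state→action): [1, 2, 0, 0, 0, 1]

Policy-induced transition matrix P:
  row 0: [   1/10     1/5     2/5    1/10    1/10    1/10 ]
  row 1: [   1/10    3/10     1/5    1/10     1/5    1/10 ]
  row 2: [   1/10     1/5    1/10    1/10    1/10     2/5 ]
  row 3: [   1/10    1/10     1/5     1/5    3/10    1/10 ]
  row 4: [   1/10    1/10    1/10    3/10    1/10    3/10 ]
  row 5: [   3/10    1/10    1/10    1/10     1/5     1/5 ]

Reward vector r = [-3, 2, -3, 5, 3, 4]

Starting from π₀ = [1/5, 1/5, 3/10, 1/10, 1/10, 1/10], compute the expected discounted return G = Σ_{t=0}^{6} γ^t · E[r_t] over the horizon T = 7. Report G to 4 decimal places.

t=0: π = [0.2000, 0.2000, 0.3000, 0.1000, 0.1000, 0.1000], E[r] = 0.1000, γ^t·E[r] = 0.100000, running G = 0.100000
t=1: π = [0.1200, 0.1900, 0.1900, 0.1300, 0.1500, 0.2200], E[r] = 1.4300, γ^t·E[r] = 1.287000, running G = 1.387000
t=2: π = [0.1440, 0.1690, 0.1680, 0.1430, 0.1670, 0.2090], E[r] = 1.4540, γ^t·E[r] = 1.177740, running G = 2.564740
t=3: π = [0.1418, 0.1650, 0.1744, 0.1477, 0.1664, 0.2047], E[r] = 1.4379, γ^t·E[r] = 1.048229, running G = 3.612969
t=4: π = [0.1409, 0.1646, 0.1738, 0.1481, 0.1665, 0.2061], E[r] = 1.4491, γ^t·E[r] = 0.950722, running G = 4.563691
t=5: π = [0.1412, 0.1644, 0.1735, 0.1481, 0.1667, 0.2061], E[r] = 1.4493, γ^t·E[r] = 0.855791, running G = 5.419481
t=6: π = [0.1412, 0.1644, 0.1736, 0.1481, 0.1667, 0.2060], E[r] = 1.4490, γ^t·E[r] = 0.770053, running G = 6.189535

G = 6.1895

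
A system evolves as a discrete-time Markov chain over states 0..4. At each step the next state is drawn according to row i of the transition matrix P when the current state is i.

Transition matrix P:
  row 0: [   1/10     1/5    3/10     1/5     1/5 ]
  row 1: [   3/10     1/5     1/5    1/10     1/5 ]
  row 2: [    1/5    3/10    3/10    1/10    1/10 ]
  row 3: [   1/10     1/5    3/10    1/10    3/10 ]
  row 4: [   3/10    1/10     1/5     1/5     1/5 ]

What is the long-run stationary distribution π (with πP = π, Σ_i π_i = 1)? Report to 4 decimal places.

π = [0.2051, 0.2073, 0.2605, 0.1393, 0.1879]

Balance equations π_j = Σ_i π_i·P[i][j]:
  π_0 = 1/10·π_0 + 3/10·π_1 + 1/5·π_2 + 1/10·π_3 + 3/10·π_4
  π_1 = 1/5·π_0 + 1/5·π_1 + 3/10·π_2 + 1/5·π_3 + 1/10·π_4
  π_2 = 3/10·π_0 + 1/5·π_1 + 3/10·π_2 + 3/10·π_3 + 1/5·π_4
  π_3 = 1/5·π_0 + 1/10·π_1 + 1/10·π_2 + 1/10·π_3 + 1/5·π_4
  normalize: π_0 + π_1 + π_2 + π_3 + π_4 = 1
Solving the linear system gives exactly π = [2254/10991, 2278/10991, 2863/10991, 1531/10991, 2065/10991].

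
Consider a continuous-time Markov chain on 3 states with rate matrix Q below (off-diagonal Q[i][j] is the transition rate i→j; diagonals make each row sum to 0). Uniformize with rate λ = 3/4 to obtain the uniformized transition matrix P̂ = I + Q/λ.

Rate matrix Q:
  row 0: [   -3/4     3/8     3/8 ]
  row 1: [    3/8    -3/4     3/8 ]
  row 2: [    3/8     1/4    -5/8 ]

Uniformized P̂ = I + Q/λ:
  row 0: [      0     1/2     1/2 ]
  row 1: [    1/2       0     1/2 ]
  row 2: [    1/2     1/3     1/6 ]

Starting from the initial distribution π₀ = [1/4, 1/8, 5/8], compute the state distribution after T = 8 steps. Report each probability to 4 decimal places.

π = [0.3330, 0.2920, 0.3750]

t=0: π = [0.2500, 0.1250, 0.6250]
t=1: π = [0.3750, 0.3333, 0.2917]
t=2: π = [0.3125, 0.2847, 0.4028]
t=3: π = [0.3438, 0.2905, 0.3657]
t=4: π = [0.3281, 0.2938, 0.3781]
t=5: π = [0.3359, 0.2901, 0.3740]
t=6: π = [0.3320, 0.2926, 0.3753]
t=7: π = [0.3340, 0.2911, 0.3749]
t=8: π = [0.3330, 0.2920, 0.3750]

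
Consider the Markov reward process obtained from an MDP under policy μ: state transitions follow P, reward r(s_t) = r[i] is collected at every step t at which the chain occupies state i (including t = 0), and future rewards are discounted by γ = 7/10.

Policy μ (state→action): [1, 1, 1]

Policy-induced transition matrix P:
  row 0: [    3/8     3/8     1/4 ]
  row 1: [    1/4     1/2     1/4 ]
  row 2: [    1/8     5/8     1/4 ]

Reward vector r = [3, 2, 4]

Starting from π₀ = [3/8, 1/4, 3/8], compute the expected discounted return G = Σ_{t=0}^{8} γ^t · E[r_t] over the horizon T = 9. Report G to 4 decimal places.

t=0: π = [0.3750, 0.2500, 0.3750], E[r] = 3.1250, γ^t·E[r] = 3.125000, running G = 3.125000
t=1: π = [0.2500, 0.5000, 0.2500], E[r] = 2.7500, γ^t·E[r] = 1.925000, running G = 5.050000
t=2: π = [0.2500, 0.5000, 0.2500], E[r] = 2.7500, γ^t·E[r] = 1.347500, running G = 6.397500
t=3: π = [0.2500, 0.5000, 0.2500], E[r] = 2.7500, γ^t·E[r] = 0.943250, running G = 7.340750
t=4: π = [0.2500, 0.5000, 0.2500], E[r] = 2.7500, γ^t·E[r] = 0.660275, running G = 8.001025
t=5: π = [0.2500, 0.5000, 0.2500], E[r] = 2.7500, γ^t·E[r] = 0.462193, running G = 8.463218
t=6: π = [0.2500, 0.5000, 0.2500], E[r] = 2.7500, γ^t·E[r] = 0.323535, running G = 8.786752
t=7: π = [0.2500, 0.5000, 0.2500], E[r] = 2.7500, γ^t·E[r] = 0.226474, running G = 9.013227
t=8: π = [0.2500, 0.5000, 0.2500], E[r] = 2.7500, γ^t·E[r] = 0.158532, running G = 9.171759

G = 9.1718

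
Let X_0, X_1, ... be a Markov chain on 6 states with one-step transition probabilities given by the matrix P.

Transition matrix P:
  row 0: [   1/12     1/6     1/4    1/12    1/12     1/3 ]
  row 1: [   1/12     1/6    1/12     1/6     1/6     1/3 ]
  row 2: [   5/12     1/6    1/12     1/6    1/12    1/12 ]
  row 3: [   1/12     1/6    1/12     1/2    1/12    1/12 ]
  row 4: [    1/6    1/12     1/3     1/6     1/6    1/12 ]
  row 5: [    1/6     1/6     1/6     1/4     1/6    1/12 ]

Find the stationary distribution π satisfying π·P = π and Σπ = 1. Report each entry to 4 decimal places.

Balance equations π_j = Σ_i π_i·P[i][j]:
  π_0 = 1/12·π_0 + 1/12·π_1 + 5/12·π_2 + 1/12·π_3 + 1/6·π_4 + 1/6·π_5
  π_1 = 1/6·π_0 + 1/6·π_1 + 1/6·π_2 + 1/6·π_3 + 1/12·π_4 + 1/6·π_5
  π_2 = 1/4·π_0 + 1/12·π_1 + 1/12·π_2 + 1/12·π_3 + 1/3·π_4 + 1/6·π_5
  π_3 = 1/12·π_0 + 1/6·π_1 + 1/6·π_2 + 1/2·π_3 + 1/6·π_4 + 1/4·π_5
  π_4 = 1/12·π_0 + 1/6·π_1 + 1/12·π_2 + 1/12·π_3 + 1/6·π_4 + 1/6·π_5
  normalize: π_0 + π_1 + π_2 + π_3 + π_4 + π_5 = 1
Solving the linear system gives exactly π = [4148/26277, 4117/26277, 847/5532, 8777/35036, 1050/8759, 224/1383].

π = [0.1579, 0.1567, 0.1531, 0.2505, 0.1199, 0.1620]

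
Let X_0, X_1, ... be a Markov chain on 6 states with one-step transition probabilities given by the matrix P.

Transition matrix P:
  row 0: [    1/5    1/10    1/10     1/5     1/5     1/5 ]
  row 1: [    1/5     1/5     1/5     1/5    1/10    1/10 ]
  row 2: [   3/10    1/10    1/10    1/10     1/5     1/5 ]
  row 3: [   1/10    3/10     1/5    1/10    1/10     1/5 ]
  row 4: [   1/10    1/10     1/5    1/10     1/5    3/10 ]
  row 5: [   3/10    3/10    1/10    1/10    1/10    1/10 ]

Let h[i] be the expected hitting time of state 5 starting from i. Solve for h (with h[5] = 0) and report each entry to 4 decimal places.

h = [4.9381, 5.5418, 4.9226, 5.0929, 4.4272, 0.0000]

First-step conditioning: h[5] = 0; for i ≠ 5, h[i] = 1 + Σ_k P[i][k]·h[k].
  h[0] = 1 + 1/5·h[0] + 1/10·h[1] + 1/10·h[2] + 1/5·h[3] + 1/5·h[4]
  h[1] = 1 + 1/5·h[0] + 1/5·h[1] + 1/5·h[2] + 1/5·h[3] + 1/10·h[4]
  h[2] = 1 + 3/10·h[0] + 1/10·h[1] + 1/10·h[2] + 1/10·h[3] + 1/5·h[4]
  h[3] = 1 + 1/10·h[0] + 3/10·h[1] + 1/5·h[2] + 1/10·h[3] + 1/10·h[4]
  h[4] = 1 + 1/10·h[0] + 1/10·h[1] + 1/5·h[2] + 1/10·h[3] + 1/5·h[4]
Solving the 5×5 linear system over states ≠ 5 gives exactly h = [1595/323, 1790/323, 1590/323, 1645/323, 1430/323, 0] (h[5] = 0 is the target).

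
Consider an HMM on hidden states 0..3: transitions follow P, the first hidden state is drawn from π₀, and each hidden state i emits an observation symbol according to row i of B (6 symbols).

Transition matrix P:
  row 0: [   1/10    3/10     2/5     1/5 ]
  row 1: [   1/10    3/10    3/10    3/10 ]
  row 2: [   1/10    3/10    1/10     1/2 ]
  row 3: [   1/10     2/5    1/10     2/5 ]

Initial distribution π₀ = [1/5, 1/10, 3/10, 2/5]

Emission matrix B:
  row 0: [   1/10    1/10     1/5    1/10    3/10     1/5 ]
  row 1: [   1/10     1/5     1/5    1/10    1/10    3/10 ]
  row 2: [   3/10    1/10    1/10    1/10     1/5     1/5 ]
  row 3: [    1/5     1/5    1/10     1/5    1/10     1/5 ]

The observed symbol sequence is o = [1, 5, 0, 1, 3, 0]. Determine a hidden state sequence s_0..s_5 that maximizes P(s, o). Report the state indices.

t=0: δ = [2.000e-02, 2.000e-02, 3.000e-02, 8.000e-02]  (obs o_0=1)
t=1: δ = [1.600e-03, 9.600e-03, 1.600e-03, 6.400e-03]  ψ = [3, 3, 0, 3]  (obs o_1=5)
t=2: δ = [9.600e-05, 2.880e-04, 8.640e-04, 5.760e-04]  ψ = [1, 1, 1, 1]  (obs o_2=0)
t=3: δ = [8.640e-06, 5.184e-05, 8.640e-06, 8.640e-05]  ψ = [2, 2, 1, 2]  (obs o_3=1)
t=4: δ = [8.640e-07, 3.456e-06, 1.555e-06, 6.912e-06]  ψ = [3, 3, 1, 3]  (obs o_4=3)
t=5: δ = [6.912e-08, 2.765e-07, 3.110e-07, 5.530e-07]  ψ = [3, 3, 1, 3]  (obs o_5=0)
backtrack: best end state = 3; path = [3, 1, 2, 3, 3, 3]

path = [3, 1, 2, 3, 3, 3]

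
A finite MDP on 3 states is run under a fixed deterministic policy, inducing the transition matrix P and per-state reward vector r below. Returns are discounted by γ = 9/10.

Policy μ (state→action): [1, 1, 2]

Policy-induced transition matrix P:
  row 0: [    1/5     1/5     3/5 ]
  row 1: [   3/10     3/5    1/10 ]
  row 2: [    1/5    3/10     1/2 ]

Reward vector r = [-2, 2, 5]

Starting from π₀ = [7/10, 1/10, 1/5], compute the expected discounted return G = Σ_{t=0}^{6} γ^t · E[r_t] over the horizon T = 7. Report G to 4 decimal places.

t=0: π = [0.7000, 0.1000, 0.2000], E[r] = -0.2000, γ^t·E[r] = -0.200000, running G = -0.200000
t=1: π = [0.2100, 0.2600, 0.5300], E[r] = 2.7500, γ^t·E[r] = 2.475000, running G = 2.275000
t=2: π = [0.2260, 0.3570, 0.4170], E[r] = 2.3470, γ^t·E[r] = 1.901070, running G = 4.176070
t=3: π = [0.2357, 0.3845, 0.3798], E[r] = 2.1966, γ^t·E[r] = 1.601321, running G = 5.777391
t=4: π = [0.2385, 0.3918, 0.3698], E[r] = 2.1555, γ^t·E[r] = 1.414230, running G = 7.191622
t=5: π = [0.2392, 0.3937, 0.3671], E[r] = 2.1447, γ^t·E[r] = 1.266416, running G = 8.458038
t=6: π = [0.2394, 0.3942, 0.3664], E[r] = 2.1419, γ^t·E[r] = 1.138267, running G = 9.596305

G = 9.5963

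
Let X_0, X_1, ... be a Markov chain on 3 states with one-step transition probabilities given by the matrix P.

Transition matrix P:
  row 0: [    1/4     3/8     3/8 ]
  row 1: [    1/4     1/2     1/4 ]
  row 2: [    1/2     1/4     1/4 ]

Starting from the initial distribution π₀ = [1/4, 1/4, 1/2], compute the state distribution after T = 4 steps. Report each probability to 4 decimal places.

t=0: π = [0.2500, 0.2500, 0.5000]
t=1: π = [0.3750, 0.3438, 0.2813]
t=2: π = [0.3203, 0.3828, 0.2969]
t=3: π = [0.3242, 0.3857, 0.2900]
t=4: π = [0.3225, 0.3870, 0.2905]

π = [0.3225, 0.3870, 0.2905]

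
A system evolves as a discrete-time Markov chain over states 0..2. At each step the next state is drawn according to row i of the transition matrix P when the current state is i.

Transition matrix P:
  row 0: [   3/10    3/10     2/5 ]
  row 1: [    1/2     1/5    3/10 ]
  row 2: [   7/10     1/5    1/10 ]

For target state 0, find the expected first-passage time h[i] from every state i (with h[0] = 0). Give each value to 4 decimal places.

First-step conditioning: h[0] = 0; for i ≠ 0, h[i] = 1 + Σ_k P[i][k]·h[k].
  h[1] = 1 + 1/5·h[1] + 3/10·h[2]
  h[2] = 1 + 1/5·h[1] + 1/10·h[2]
Solving the 2×2 linear system over states ≠ 0 gives exactly h = [0, 20/11, 50/33] (h[0] = 0 is the target).

h = [0.0000, 1.8182, 1.5152]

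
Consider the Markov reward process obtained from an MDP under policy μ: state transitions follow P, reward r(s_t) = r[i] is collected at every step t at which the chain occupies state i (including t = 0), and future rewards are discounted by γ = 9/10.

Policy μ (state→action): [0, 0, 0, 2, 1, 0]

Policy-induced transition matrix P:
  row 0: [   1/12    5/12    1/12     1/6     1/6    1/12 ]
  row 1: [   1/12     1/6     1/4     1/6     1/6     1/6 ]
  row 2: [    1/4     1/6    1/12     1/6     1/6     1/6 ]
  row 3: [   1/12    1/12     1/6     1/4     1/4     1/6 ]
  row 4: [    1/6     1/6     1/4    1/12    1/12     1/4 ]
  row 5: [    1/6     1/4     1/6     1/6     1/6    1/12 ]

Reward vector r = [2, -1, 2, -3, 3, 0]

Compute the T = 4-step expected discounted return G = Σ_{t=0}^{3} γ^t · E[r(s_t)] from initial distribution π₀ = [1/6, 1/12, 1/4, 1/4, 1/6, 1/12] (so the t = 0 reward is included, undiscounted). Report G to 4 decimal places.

t=0: π = [0.1667, 0.0833, 0.2500, 0.2500, 0.1667, 0.0833], E[r] = 0.5000, γ^t·E[r] = 0.500000, running G = 0.500000
t=1: π = [0.1458, 0.1944, 0.1528, 0.1736, 0.1736, 0.1597], E[r] = 0.4028, γ^t·E[r] = 0.362500, running G = 0.862500
t=2: π = [0.1366, 0.2020, 0.1725, 0.1667, 0.1667, 0.1557], E[r] = 0.4161, γ^t·E[r] = 0.337031, running G = 1.199531
t=3: π = [0.1389, 0.1999, 0.1716, 0.1667, 0.1667, 0.1562], E[r] = 0.4212, γ^t·E[r] = 0.307090, running G = 1.506621

G = 1.5066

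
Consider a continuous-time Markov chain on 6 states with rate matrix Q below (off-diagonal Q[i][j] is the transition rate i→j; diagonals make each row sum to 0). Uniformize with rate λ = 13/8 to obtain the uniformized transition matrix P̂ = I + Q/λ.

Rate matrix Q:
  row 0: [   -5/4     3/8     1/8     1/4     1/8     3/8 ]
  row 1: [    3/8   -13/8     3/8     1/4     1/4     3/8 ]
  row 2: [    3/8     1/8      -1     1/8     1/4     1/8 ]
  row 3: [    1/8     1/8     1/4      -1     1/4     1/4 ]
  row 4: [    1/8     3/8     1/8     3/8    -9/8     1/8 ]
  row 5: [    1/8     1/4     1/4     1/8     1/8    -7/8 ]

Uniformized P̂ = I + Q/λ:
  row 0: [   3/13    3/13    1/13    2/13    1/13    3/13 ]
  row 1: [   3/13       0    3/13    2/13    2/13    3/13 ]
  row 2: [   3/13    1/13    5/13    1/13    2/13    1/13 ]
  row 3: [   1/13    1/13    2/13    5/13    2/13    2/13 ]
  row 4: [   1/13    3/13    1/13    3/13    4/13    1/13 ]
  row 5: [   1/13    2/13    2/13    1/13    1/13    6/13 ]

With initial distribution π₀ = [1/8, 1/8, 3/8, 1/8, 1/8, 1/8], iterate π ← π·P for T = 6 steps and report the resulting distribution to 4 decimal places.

t=0: π = [0.1250, 0.1250, 0.3750, 0.1250, 0.1250, 0.1250]
t=1: π = [0.1731, 0.1154, 0.2308, 0.1538, 0.1538, 0.1731]
t=2: π = [0.1568, 0.1317, 0.1908, 0.1701, 0.1509, 0.1997]
t=3: π = [0.1507, 0.1295, 0.1843, 0.1747, 0.1496, 0.2112]
t=4: π = [0.1484, 0.1294, 0.1832, 0.1752, 0.1490, 0.2147]
t=5: π = [0.1479, 0.1292, 0.1832, 0.1751, 0.1488, 0.2157]
t=6: π = [0.1477, 0.1292, 0.1832, 0.1750, 0.1488, 0.2160]

π = [0.1477, 0.1292, 0.1832, 0.1750, 0.1488, 0.2160]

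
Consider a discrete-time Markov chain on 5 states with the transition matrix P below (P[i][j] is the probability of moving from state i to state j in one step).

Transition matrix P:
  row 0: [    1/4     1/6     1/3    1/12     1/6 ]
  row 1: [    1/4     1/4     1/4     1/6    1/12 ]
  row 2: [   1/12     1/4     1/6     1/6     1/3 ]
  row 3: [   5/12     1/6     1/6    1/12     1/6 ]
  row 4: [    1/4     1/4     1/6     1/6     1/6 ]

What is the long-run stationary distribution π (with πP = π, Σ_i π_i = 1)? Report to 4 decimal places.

Balance equations π_j = Σ_i π_i·P[i][j]:
  π_0 = 1/4·π_0 + 1/4·π_1 + 1/12·π_2 + 5/12·π_3 + 1/4·π_4
  π_1 = 1/6·π_0 + 1/4·π_1 + 1/4·π_2 + 1/6·π_3 + 1/4·π_4
  π_2 = 1/3·π_0 + 1/4·π_1 + 1/6·π_2 + 1/6·π_3 + 1/6·π_4
  π_3 = 1/12·π_0 + 1/6·π_1 + 1/6·π_2 + 1/12·π_3 + 1/6·π_4
  normalize: π_0 + π_1 + π_2 + π_3 + π_4 = 1
Solving the linear system gives exactly π = [2747/11676, 1279/5838, 2617/11676, 1585/11676, 723/3892].

π = [0.2353, 0.2191, 0.2241, 0.1357, 0.1858]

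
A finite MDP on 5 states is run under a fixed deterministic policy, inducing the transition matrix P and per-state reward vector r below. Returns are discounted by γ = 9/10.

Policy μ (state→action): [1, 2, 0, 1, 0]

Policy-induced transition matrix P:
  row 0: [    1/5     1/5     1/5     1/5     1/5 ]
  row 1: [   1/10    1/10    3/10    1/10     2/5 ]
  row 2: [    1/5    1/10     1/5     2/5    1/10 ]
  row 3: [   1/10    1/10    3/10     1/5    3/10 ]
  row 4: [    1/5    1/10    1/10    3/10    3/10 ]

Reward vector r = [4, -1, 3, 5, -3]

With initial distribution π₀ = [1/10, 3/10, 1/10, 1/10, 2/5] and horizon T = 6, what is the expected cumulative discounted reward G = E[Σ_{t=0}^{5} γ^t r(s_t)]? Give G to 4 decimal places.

t=0: π = [0.1000, 0.3000, 0.1000, 0.1000, 0.4000], E[r] = -0.3000, γ^t·E[r] = -0.300000, running G = -0.300000
t=1: π = [0.1600, 0.1100, 0.2000, 0.2300, 0.3000], E[r] = 1.3800, γ^t·E[r] = 1.242000, running G = 0.942000
t=2: π = [0.1660, 0.1160, 0.2040, 0.2590, 0.2550], E[r] = 1.6900, γ^t·E[r] = 1.368900, running G = 2.310900
t=3: π = [0.1625, 0.1166, 0.2120, 0.2547, 0.2542], E[r] = 1.6803, γ^t·E[r] = 1.224939, running G = 3.535839
t=4: π = [0.1629, 0.1163, 0.2117, 0.2562, 0.2530], E[r] = 1.6921, γ^t·E[r] = 1.110206, running G = 4.646045
t=5: π = [0.1628, 0.1163, 0.2119, 0.2560, 0.2530], E[r] = 1.6917, γ^t·E[r] = 0.998915, running G = 5.644960

G = 5.6450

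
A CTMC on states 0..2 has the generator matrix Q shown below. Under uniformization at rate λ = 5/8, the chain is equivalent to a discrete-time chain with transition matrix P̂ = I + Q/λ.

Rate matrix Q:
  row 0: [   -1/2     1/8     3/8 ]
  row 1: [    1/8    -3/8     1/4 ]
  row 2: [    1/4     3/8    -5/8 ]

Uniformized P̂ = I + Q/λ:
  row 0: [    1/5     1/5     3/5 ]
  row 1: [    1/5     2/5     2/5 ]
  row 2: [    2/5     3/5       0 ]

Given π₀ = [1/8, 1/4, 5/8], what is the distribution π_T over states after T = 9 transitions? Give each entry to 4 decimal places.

π = [0.2649, 0.4120, 0.3231]

t=0: π = [0.1250, 0.2500, 0.6250]
t=1: π = [0.3250, 0.5000, 0.1750]
t=2: π = [0.2350, 0.3700, 0.3950]
t=3: π = [0.2790, 0.4320, 0.2890]
t=4: π = [0.2578, 0.4020, 0.3402]
t=5: π = [0.2680, 0.4165, 0.3155]
t=6: π = [0.2631, 0.4095, 0.3274]
t=7: π = [0.2655, 0.4129, 0.3217]
t=8: π = [0.2643, 0.4112, 0.3244]
t=9: π = [0.2649, 0.4120, 0.3231]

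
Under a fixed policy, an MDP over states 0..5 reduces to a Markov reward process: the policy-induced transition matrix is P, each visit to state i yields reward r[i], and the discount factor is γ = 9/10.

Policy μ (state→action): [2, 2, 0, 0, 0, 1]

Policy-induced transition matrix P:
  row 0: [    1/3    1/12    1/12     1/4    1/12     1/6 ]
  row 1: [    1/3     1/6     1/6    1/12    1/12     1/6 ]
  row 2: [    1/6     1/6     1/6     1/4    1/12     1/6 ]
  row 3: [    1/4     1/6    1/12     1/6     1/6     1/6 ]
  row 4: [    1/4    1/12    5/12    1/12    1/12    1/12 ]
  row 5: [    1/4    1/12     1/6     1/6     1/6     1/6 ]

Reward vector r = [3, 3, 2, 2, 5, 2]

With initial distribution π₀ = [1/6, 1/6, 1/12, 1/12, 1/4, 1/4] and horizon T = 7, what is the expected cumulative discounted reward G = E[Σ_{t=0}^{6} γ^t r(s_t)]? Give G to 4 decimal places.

G = 14.5598

t=0: π = [0.1667, 0.1667, 0.0833, 0.0833, 0.2500, 0.2500], E[r] = 3.0833, γ^t·E[r] = 3.083333, running G = 3.083333
t=1: π = [0.2708, 0.1111, 0.2083, 0.1528, 0.1111, 0.1458], E[r] = 2.7153, γ^t·E[r] = 2.443750, running G = 5.527083
t=2: π = [0.2645, 0.1227, 0.1591, 0.1881, 0.1082, 0.1574], E[r] = 2.7118, γ^t·E[r] = 2.196563, running G = 7.723646
t=3: π = [0.2690, 0.1225, 0.1560, 0.1827, 0.1121, 0.1576], E[r] = 2.7279, γ^t·E[r] = 1.988613, running G = 9.712259
t=4: π = [0.2696, 0.1218, 0.1571, 0.1825, 0.1117, 0.1573], E[r] = 2.7265, γ^t·E[r] = 1.788848, running G = 11.501107
t=5: π = [0.2695, 0.1218, 0.1569, 0.1828, 0.1117, 0.1574], E[r] = 2.7263, γ^t·E[r] = 1.609836, running G = 13.110943
t=6: π = [0.2695, 0.1218, 0.1569, 0.1828, 0.1117, 0.1574], E[r] = 2.7264, γ^t·E[r] = 1.448896, running G = 14.559839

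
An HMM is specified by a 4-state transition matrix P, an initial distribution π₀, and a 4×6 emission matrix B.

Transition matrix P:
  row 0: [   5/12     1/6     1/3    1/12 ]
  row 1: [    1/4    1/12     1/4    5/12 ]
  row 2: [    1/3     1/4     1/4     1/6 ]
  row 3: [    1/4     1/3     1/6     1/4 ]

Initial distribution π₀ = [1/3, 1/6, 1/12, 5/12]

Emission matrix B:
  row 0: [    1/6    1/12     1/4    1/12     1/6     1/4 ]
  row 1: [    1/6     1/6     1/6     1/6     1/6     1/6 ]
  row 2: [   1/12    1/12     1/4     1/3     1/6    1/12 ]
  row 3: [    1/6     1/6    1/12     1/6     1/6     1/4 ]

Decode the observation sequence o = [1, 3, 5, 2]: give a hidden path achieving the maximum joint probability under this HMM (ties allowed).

t=0: δ = [2.778e-02, 2.778e-02, 6.944e-03, 6.944e-02]  (obs o_0=1)
t=1: δ = [1.447e-03, 3.858e-03, 3.858e-03, 2.894e-03]  ψ = [3, 3, 3, 3]  (obs o_1=3)
t=2: δ = [3.215e-04, 1.608e-04, 8.038e-05, 4.019e-04]  ψ = [2, 2, 1, 1]  (obs o_2=5)
t=3: δ = [3.349e-05, 2.233e-05, 2.679e-05, 8.372e-06]  ψ = [0, 3, 0, 3]  (obs o_3=2)
backtrack: best end state = 0; path = [3, 2, 0, 0]

path = [3, 2, 0, 0]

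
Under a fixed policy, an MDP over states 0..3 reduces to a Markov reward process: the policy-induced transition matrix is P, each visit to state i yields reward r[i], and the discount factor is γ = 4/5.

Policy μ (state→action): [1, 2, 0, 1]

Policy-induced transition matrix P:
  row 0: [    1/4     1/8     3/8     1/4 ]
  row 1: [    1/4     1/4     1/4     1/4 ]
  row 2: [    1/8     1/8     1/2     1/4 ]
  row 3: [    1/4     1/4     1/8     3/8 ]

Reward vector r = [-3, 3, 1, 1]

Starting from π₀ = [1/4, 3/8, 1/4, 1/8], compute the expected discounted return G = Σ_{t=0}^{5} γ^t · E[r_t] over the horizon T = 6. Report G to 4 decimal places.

G = 2.1478

t=0: π = [0.2500, 0.3750, 0.2500, 0.1250], E[r] = 0.7500, γ^t·E[r] = 0.750000, running G = 0.750000
t=1: π = [0.2188, 0.1875, 0.3281, 0.2656], E[r] = 0.5000, γ^t·E[r] = 0.400000, running G = 1.150000
t=2: π = [0.2090, 0.1816, 0.3262, 0.2832], E[r] = 0.5273, γ^t·E[r] = 0.337500, running G = 1.487500
t=3: π = [0.2092, 0.1831, 0.3223, 0.2854], E[r] = 0.5293, γ^t·E[r] = 0.271000, running G = 1.758500
t=4: π = [0.2097, 0.1836, 0.3210, 0.2857], E[r] = 0.5283, γ^t·E[r] = 0.216375, running G = 1.974875
t=5: π = [0.2099, 0.1837, 0.3208, 0.2857], E[r] = 0.5278, γ^t·E[r] = 0.172960, running G = 2.147835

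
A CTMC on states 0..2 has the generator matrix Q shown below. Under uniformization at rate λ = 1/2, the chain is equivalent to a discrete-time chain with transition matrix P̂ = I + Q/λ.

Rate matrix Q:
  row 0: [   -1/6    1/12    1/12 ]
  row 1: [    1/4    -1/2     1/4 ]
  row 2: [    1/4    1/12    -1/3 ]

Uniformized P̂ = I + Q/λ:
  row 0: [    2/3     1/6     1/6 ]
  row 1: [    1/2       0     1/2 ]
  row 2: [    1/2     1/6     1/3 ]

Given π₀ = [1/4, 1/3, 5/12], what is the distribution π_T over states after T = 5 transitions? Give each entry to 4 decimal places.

t=0: π = [0.2500, 0.3333, 0.4167]
t=1: π = [0.5417, 0.1111, 0.3472]
t=2: π = [0.5903, 0.1481, 0.2616]
t=3: π = [0.5984, 0.1420, 0.2596]
t=4: π = [0.5997, 0.1430, 0.2573]
t=5: π = [0.6000, 0.1428, 0.2572]

π = [0.6000, 0.1428, 0.2572]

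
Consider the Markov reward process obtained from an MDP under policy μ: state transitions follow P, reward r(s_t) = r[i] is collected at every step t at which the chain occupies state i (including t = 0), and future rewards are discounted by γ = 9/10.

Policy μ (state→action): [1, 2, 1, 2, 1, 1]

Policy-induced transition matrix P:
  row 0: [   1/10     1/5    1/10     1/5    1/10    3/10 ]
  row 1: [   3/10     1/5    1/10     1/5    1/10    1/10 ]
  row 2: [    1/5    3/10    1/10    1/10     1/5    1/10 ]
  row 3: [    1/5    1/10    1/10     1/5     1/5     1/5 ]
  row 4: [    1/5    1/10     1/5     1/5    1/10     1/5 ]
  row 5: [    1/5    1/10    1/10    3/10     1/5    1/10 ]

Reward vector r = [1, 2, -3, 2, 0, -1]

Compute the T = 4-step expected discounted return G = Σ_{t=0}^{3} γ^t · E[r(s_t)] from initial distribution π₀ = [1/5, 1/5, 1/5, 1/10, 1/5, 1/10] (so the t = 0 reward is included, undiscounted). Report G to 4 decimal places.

G = 1.1031

t=0: π = [0.2000, 0.2000, 0.2000, 0.1000, 0.2000, 0.1000], E[r] = 0.1000, γ^t·E[r] = 0.100000, running G = 0.100000
t=1: π = [0.2000, 0.1800, 0.1200, 0.1900, 0.1400, 0.1700], E[r] = 0.4100, γ^t·E[r] = 0.369000, running G = 0.469000
t=2: π = [0.1980, 0.1620, 0.1140, 0.2050, 0.1480, 0.1730], E[r] = 0.4170, γ^t·E[r] = 0.337770, running G = 0.806770
t=3: π = [0.1964, 0.1588, 0.1148, 0.2059, 0.1492, 0.1749], E[r] = 0.4065, γ^t·E[r] = 0.296339, running G = 1.103109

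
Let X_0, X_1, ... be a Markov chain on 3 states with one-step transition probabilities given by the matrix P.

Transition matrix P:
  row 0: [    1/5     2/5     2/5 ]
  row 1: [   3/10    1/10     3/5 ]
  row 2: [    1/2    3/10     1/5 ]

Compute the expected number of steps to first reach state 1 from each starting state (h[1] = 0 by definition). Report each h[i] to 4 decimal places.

First-step conditioning: h[1] = 0; for i ≠ 1, h[i] = 1 + Σ_k P[i][k]·h[k].
  h[0] = 1 + 1/5·h[0] + 2/5·h[2]
  h[2] = 1 + 1/2·h[0] + 1/5·h[2]
Solving the 2×2 linear system over states ≠ 1 gives exactly h = [30/11, 0, 65/22] (h[1] = 0 is the target).

h = [2.7273, 0.0000, 2.9545]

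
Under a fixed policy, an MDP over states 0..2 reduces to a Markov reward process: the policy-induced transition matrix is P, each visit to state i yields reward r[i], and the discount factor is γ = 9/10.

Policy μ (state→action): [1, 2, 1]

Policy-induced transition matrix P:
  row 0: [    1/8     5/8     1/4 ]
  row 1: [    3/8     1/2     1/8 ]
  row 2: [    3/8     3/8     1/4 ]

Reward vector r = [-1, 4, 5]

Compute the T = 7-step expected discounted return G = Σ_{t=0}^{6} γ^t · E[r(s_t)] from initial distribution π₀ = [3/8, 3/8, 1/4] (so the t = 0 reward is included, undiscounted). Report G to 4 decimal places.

G = 13.7855

t=0: π = [0.3750, 0.3750, 0.2500], E[r] = 2.3750, γ^t·E[r] = 2.375000, running G = 2.375000
t=1: π = [0.2813, 0.5156, 0.2031], E[r] = 2.7969, γ^t·E[r] = 2.517188, running G = 4.892188
t=2: π = [0.3047, 0.5098, 0.1855], E[r] = 2.6621, γ^t·E[r] = 2.156309, running G = 7.048496
t=3: π = [0.2988, 0.5149, 0.1863], E[r] = 2.6921, γ^t·E[r] = 1.962569, running G = 9.011065
t=4: π = [0.3003, 0.5141, 0.1856], E[r] = 2.6842, γ^t·E[r] = 1.761086, running G = 10.772151
t=5: π = [0.2999, 0.5143, 0.1857], E[r] = 2.6861, γ^t·E[r] = 1.586120, running G = 12.358271
t=6: π = [0.3000, 0.5143, 0.1857], E[r] = 2.6856, γ^t·E[r] = 1.427247, running G = 13.785518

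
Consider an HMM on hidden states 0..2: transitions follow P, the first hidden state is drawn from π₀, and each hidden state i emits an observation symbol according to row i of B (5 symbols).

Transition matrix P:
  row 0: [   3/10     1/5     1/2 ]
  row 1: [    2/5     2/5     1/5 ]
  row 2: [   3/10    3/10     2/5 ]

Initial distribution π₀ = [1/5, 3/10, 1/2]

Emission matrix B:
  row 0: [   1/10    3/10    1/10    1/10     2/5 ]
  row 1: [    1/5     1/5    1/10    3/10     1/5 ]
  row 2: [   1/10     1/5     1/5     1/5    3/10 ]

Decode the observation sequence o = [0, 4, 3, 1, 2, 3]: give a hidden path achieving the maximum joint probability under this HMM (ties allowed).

t=0: δ = [2.000e-02, 6.000e-02, 5.000e-02]  (obs o_0=0)
t=1: δ = [9.600e-03, 4.800e-03, 6.000e-03]  ψ = [1, 1, 2]  (obs o_1=4)
t=2: δ = [2.880e-04, 5.760e-04, 9.600e-04]  ψ = [0, 0, 0]  (obs o_2=3)
t=3: δ = [8.640e-05, 5.760e-05, 7.680e-05]  ψ = [2, 2, 2]  (obs o_3=1)
t=4: δ = [2.592e-06, 2.304e-06, 8.640e-06]  ψ = [0, 1, 0]  (obs o_4=2)
t=5: δ = [2.592e-07, 7.776e-07, 6.912e-07]  ψ = [2, 2, 2]  (obs o_5=3)
backtrack: best end state = 1; path = [1, 0, 2, 0, 2, 1]

path = [1, 0, 2, 0, 2, 1]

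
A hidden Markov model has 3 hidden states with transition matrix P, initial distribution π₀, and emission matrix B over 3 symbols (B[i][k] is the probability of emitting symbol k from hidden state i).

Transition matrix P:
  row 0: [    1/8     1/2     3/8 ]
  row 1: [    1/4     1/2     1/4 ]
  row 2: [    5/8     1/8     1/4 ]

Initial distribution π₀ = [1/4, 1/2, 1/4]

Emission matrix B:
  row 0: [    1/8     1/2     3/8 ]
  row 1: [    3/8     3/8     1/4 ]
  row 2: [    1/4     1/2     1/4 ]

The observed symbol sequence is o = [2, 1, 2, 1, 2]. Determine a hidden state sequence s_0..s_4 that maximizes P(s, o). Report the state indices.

t=0: δ = [9.375e-02, 1.250e-01, 6.250e-02]  (obs o_0=2)
t=1: δ = [1.953e-02, 2.344e-02, 1.758e-02]  ψ = [2, 1, 0]  (obs o_1=1)
t=2: δ = [4.120e-03, 2.930e-03, 1.831e-03]  ψ = [2, 1, 0]  (obs o_2=2)
t=3: δ = [5.722e-04, 7.725e-04, 7.725e-04]  ψ = [2, 0, 0]  (obs o_3=1)
t=4: δ = [1.810e-04, 9.656e-05, 5.364e-05]  ψ = [2, 1, 0]  (obs o_4=2)
backtrack: best end state = 0; path = [0, 2, 0, 2, 0]

path = [0, 2, 0, 2, 0]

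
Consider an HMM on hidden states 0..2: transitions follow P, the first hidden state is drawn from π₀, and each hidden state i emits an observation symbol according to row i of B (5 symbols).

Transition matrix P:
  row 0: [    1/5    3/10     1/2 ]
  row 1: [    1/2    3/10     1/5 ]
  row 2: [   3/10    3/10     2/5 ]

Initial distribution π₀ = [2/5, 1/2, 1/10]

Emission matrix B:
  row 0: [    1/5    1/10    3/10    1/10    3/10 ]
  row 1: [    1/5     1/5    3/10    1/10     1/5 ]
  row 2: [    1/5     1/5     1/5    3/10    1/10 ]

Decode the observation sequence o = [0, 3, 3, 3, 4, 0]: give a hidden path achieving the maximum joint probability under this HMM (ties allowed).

path = [0, 2, 2, 2, 0, 2]

t=0: δ = [8.000e-02, 1.000e-01, 2.000e-02]  (obs o_0=0)
t=1: δ = [5.000e-03, 3.000e-03, 1.200e-02]  ψ = [1, 1, 0]  (obs o_1=3)
t=2: δ = [3.600e-04, 3.600e-04, 1.440e-03]  ψ = [2, 2, 2]  (obs o_2=3)
t=3: δ = [4.320e-05, 4.320e-05, 1.728e-04]  ψ = [2, 2, 2]  (obs o_3=3)
t=4: δ = [1.555e-05, 1.037e-05, 6.912e-06]  ψ = [2, 2, 2]  (obs o_4=4)
t=5: δ = [1.037e-06, 9.331e-07, 1.555e-06]  ψ = [1, 0, 0]  (obs o_5=0)
backtrack: best end state = 2; path = [0, 2, 2, 2, 0, 2]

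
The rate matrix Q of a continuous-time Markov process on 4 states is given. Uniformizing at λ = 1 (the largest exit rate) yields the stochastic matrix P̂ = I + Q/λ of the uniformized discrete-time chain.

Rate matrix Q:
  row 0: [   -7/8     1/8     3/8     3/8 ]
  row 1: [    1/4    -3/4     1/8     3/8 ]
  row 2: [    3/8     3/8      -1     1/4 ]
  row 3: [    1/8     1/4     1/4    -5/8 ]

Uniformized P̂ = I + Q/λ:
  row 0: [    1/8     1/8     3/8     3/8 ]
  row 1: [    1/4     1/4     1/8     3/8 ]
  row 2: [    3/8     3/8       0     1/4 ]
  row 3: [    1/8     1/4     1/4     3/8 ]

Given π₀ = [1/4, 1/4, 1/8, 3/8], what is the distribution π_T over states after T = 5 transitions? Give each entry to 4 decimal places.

t=0: π = [0.2500, 0.2500, 0.1250, 0.3750]
t=1: π = [0.1875, 0.2344, 0.2188, 0.3594]
t=2: π = [0.2090, 0.2539, 0.1895, 0.3477]
t=3: π = [0.2041, 0.2476, 0.1970, 0.3513]
t=4: π = [0.2052, 0.2491, 0.1953, 0.3504]
t=5: π = [0.2050, 0.2488, 0.1957, 0.3506]

π = [0.2050, 0.2488, 0.1957, 0.3506]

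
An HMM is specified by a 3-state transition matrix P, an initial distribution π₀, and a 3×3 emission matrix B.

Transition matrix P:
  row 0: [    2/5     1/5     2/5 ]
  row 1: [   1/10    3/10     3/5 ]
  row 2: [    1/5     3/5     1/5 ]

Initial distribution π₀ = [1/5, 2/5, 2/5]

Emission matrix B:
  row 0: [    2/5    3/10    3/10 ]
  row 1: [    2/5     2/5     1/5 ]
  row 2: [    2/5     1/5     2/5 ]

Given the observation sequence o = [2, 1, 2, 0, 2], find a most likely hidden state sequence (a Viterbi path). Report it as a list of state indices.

path = [2, 1, 2, 1, 2]

t=0: δ = [6.000e-02, 8.000e-02, 1.600e-01]  (obs o_0=2)
t=1: δ = [9.600e-03, 3.840e-02, 9.600e-03]  ψ = [2, 2, 1]  (obs o_1=1)
t=2: δ = [1.152e-03, 2.304e-03, 9.216e-03]  ψ = [0, 1, 1]  (obs o_2=2)
t=3: δ = [7.373e-04, 2.212e-03, 7.373e-04]  ψ = [2, 2, 2]  (obs o_3=0)
t=4: δ = [8.847e-05, 1.327e-04, 5.308e-04]  ψ = [0, 1, 1]  (obs o_4=2)
backtrack: best end state = 2; path = [2, 1, 2, 1, 2]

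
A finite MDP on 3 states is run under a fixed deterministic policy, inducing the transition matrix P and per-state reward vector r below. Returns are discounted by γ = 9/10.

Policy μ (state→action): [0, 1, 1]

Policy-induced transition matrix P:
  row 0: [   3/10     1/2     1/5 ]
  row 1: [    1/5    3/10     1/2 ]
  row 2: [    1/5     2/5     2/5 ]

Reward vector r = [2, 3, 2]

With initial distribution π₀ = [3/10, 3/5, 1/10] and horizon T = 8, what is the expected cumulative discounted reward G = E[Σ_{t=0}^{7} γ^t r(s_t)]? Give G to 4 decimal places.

t=0: π = [0.3000, 0.6000, 0.1000], E[r] = 2.6000, γ^t·E[r] = 2.600000, running G = 2.600000
t=1: π = [0.2300, 0.3700, 0.4000], E[r] = 2.3700, γ^t·E[r] = 2.133000, running G = 4.733000
t=2: π = [0.2230, 0.3860, 0.3910], E[r] = 2.3860, γ^t·E[r] = 1.932660, running G = 6.665660
t=3: π = [0.2223, 0.3837, 0.3940], E[r] = 2.3837, γ^t·E[r] = 1.737717, running G = 8.403377
t=4: π = [0.2222, 0.3839, 0.3939], E[r] = 2.3839, γ^t·E[r] = 1.564051, running G = 9.967428
t=5: π = [0.2222, 0.3838, 0.3939], E[r] = 2.3838, γ^t·E[r] = 1.407632, running G = 11.375060
t=6: π = [0.2222, 0.3838, 0.3939], E[r] = 2.3838, γ^t·E[r] = 1.266870, running G = 12.641929
t=7: π = [0.2222, 0.3838, 0.3939], E[r] = 2.3838, γ^t·E[r] = 1.140183, running G = 13.782112

G = 13.7821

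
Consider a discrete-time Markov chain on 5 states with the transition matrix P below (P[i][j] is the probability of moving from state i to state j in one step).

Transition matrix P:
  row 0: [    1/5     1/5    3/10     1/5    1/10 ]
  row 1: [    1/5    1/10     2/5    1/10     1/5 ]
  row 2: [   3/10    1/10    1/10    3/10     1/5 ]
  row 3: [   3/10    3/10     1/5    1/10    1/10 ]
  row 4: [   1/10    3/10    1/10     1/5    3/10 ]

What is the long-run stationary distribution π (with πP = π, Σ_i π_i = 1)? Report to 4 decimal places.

Balance equations π_j = Σ_i π_i·P[i][j]:
  π_0 = 1/5·π_0 + 1/5·π_1 + 3/10·π_2 + 3/10·π_3 + 1/10·π_4
  π_1 = 1/5·π_0 + 1/10·π_1 + 1/10·π_2 + 3/10·π_3 + 3/10·π_4
  π_2 = 3/10·π_0 + 2/5·π_1 + 1/10·π_2 + 1/5·π_3 + 1/10·π_4
  π_3 = 1/5·π_0 + 1/10·π_1 + 3/10·π_2 + 1/10·π_3 + 1/5·π_4
  normalize: π_0 + π_1 + π_2 + π_3 + π_4 = 1
Solving the linear system gives exactly π = [889/3989, 776/3989, 883/3989, 735/3989, 706/3989].

π = [0.2229, 0.1945, 0.2214, 0.1843, 0.1770]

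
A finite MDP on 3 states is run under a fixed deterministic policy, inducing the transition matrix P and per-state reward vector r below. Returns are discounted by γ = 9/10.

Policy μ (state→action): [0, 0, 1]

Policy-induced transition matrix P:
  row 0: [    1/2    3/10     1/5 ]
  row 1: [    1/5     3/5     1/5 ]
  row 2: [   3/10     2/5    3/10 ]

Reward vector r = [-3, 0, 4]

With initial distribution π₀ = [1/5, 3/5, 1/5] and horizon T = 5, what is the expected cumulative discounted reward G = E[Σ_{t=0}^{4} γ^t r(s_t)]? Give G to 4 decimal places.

G = 0.1333

t=0: π = [0.2000, 0.6000, 0.2000], E[r] = 0.2000, γ^t·E[r] = 0.200000, running G = 0.200000
t=1: π = [0.2800, 0.5000, 0.2200], E[r] = 0.0400, γ^t·E[r] = 0.036000, running G = 0.236000
t=2: π = [0.3060, 0.4720, 0.2220], E[r] = -0.0300, γ^t·E[r] = -0.024300, running G = 0.211700
t=3: π = [0.3140, 0.4638, 0.2222], E[r] = -0.0532, γ^t·E[r] = -0.038783, running G = 0.172917
t=4: π = [0.3164, 0.4614, 0.2222], E[r] = -0.0604, γ^t·E[r] = -0.039615, running G = 0.133302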